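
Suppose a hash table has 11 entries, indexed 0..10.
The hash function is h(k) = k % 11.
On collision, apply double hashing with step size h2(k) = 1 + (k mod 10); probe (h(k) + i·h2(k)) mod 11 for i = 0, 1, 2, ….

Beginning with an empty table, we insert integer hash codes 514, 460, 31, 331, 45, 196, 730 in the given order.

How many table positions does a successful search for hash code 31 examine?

514: h=8 => slot 8
460: h=9 => slot 9
31: h=9, h2=2, probe 9,0 => slot 0
331: h=1 => slot 1
45: h=1, h2=6, probe 1,7 => slot 7
196: h=9, h2=7, probe 9,5 => slot 5
730: h=4 => slot 4
Table: [31, 331, ∅, ∅, 730, 196, ∅, 45, 514, 460, ∅]
Lookup 31: h=9, h2=2, probe 9,0 → found at 0.

2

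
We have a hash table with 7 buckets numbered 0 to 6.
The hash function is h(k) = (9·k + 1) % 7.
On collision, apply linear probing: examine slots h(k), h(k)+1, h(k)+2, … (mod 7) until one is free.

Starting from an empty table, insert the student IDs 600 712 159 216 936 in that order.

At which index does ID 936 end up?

600 hashes to 4; slot 4 is free -> place at 4.
712 hashes to 4; 4 taken -> place at 5.
159 hashes to 4; 4,5 taken -> place at 6.
216 hashes to 6; 6 taken -> place at 0.
936 hashes to 4; 4,5,6,0 taken -> place at 1.
Table: [216, 936, _, _, 600, 712, 159]

1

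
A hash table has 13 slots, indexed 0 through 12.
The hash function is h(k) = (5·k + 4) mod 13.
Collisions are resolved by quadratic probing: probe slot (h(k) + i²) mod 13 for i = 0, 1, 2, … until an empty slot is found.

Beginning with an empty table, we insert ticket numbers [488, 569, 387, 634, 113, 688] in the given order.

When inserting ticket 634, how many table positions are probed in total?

3

488: h=0 -> slot 0
569: h=2 -> slot 2
387: h=2, probe 2,3 -> slot 3
634: h=2, probe 2,3,6 -> slot 6
113: h=10 -> slot 10
688: h=12 -> slot 12
Table: [488, —, 569, 387, —, —, 634, —, —, —, 113, —, 688]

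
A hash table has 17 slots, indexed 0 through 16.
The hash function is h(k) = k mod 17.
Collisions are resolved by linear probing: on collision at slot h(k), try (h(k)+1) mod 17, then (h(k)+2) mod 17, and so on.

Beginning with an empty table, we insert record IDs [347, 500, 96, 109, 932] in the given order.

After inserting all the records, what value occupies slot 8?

347 hashes to 7; slot 7 is free => place at 7.
500 hashes to 7; 7 taken => place at 8.
96 hashes to 11; slot 11 is free => place at 11.
109 hashes to 7; 7,8 taken => place at 9.
932 hashes to 14; slot 14 is free => place at 14.
Table: [., ., ., ., ., ., ., 347, 500, 109, ., 96, ., ., 932, ., .]

500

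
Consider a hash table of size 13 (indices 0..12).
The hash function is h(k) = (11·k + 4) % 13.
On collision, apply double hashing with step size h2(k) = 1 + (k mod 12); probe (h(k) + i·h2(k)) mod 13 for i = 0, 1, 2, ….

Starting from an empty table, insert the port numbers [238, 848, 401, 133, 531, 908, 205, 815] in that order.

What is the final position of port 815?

7

238 hashes to 9; slot 9 is free → place at 9.
848 hashes to 11; slot 11 is free → place at 11.
401 hashes to 8; slot 8 is free → place at 8.
133 hashes to 11, h2=2; 11 taken → place at 0.
531 hashes to 8, h2=4; 8 taken → place at 12.
908 hashes to 8, h2=9; 8 taken → place at 4.
205 hashes to 10; slot 10 is free → place at 10.
815 hashes to 12, h2=12; 12,11,10,9,8 taken → place at 7.
Table: [133, —, —, —, 908, —, —, 815, 401, 238, 205, 848, 531]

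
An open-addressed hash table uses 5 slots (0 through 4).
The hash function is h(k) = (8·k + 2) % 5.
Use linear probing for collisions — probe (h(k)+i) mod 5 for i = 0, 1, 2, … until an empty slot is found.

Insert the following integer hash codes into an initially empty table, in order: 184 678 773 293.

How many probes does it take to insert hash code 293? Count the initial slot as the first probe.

3

184 hashes to 4; slot 4 is free -> place at 4.
678 hashes to 1; slot 1 is free -> place at 1.
773 hashes to 1; 1 taken -> place at 2.
293 hashes to 1; 1,2 taken -> place at 3.
Table: [., 678, 773, 293, 184]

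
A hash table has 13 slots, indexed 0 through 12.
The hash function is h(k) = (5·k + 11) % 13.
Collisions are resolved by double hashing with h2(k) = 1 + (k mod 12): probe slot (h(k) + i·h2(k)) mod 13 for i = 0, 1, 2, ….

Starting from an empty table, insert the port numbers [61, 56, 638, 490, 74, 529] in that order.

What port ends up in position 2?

490

Insert 61: h=4, slot 4 empty → index 4.
Insert 56: h=5, slot 5 empty → index 5.
Insert 638: h=3, slot 3 empty → index 3.
Insert 490: h=4, h2=11, slot 4 occupied → index 2.
Insert 74: h=4, h2=3, slot 4 occupied → index 7.
Insert 529: h=4, h2=2, slot 4 occupied → index 6.
Table: [_, _, 490, 638, 61, 56, 529, 74, _, _, _, _, _]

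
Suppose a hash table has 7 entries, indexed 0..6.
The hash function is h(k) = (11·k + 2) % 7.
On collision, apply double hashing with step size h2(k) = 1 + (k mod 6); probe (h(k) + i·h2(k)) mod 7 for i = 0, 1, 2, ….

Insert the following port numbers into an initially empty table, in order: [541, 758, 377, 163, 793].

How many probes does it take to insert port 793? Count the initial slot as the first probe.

Insert 541: h=3, slot 3 empty => index 3.
Insert 758: h=3, h2=3, slot 3 occupied => index 6.
Insert 377: h=5, slot 5 empty => index 5.
Insert 163: h=3, h2=2, slots 3,5 occupied => index 0.
Insert 793: h=3, h2=2, slots 3,5,0 occupied => index 2.
Table: [163, —, 793, 541, —, 377, 758]

4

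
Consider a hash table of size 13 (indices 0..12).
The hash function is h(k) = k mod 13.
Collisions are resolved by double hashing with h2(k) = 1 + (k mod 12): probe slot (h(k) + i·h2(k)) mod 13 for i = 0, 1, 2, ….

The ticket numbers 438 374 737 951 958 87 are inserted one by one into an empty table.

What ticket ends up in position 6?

Insert 438: h=9, slot 9 empty → index 9.
Insert 374: h=10, slot 10 empty → index 10.
Insert 737: h=9, h2=6, slot 9 occupied → index 2.
Insert 951: h=2, h2=4, slot 2 occupied → index 6.
Insert 958: h=9, h2=11, slot 9 occupied → index 7.
Insert 87: h=9, h2=4, slot 9 occupied → index 0.
Table: [87, —, 737, —, —, —, 951, 958, —, 438, 374, —, —]

951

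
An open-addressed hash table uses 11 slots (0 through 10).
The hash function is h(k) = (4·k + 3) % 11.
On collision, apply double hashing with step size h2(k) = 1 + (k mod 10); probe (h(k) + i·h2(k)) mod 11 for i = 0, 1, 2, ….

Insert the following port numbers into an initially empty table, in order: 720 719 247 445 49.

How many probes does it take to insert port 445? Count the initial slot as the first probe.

Insert 720: h=1, slot 1 empty => index 1.
Insert 719: h=8, slot 8 empty => index 8.
Insert 247: h=1, h2=8, slot 1 occupied => index 9.
Insert 445: h=1, h2=6, slot 1 occupied => index 7.
Insert 49: h=1, h2=10, slot 1 occupied => index 0.
Table: [49, 720, _, _, _, _, _, 445, 719, 247, _]

2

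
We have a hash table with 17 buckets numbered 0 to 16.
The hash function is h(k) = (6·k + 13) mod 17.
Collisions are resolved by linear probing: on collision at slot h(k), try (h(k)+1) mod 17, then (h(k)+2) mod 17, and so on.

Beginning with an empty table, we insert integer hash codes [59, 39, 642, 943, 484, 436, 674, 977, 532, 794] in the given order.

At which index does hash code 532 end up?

Insert 59: h=10, slot 10 empty => index 10.
Insert 39: h=9, slot 9 empty => index 9.
Insert 642: h=6, slot 6 empty => index 6.
Insert 943: h=10, slot 10 occupied => index 11.
Insert 484: h=10, slots 10,11 occupied => index 12.
Insert 436: h=11, slots 11,12 occupied => index 13.
Insert 674: h=11, slots 11,12,13 occupied => index 14.
Insert 977: h=10, slots 10,11,12,13,14 occupied => index 15.
Insert 532: h=9, slots 9,10,11,12,13,14,15 occupied => index 16.
Insert 794: h=0, slot 0 empty => index 0.
Table: [794, ., ., ., ., ., 642, ., ., 39, 59, 943, 484, 436, 674, 977, 532]

16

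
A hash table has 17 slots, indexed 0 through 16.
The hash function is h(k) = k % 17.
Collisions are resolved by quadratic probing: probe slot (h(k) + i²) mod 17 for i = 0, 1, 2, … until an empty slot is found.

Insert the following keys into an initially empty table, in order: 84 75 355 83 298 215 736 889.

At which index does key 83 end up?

Insert 84: h=16, slot 16 empty → index 16.
Insert 75: h=7, slot 7 empty → index 7.
Insert 355: h=15, slot 15 empty → index 15.
Insert 83: h=15, slots 15,16 occupied → index 2.
Insert 298: h=9, slot 9 empty → index 9.
Insert 215: h=11, slot 11 empty → index 11.
Insert 736: h=5, slot 5 empty → index 5.
Insert 889: h=5, slot 5 occupied → index 6.
Table: [∅, ∅, 83, ∅, ∅, 736, 889, 75, ∅, 298, ∅, 215, ∅, ∅, ∅, 355, 84]

2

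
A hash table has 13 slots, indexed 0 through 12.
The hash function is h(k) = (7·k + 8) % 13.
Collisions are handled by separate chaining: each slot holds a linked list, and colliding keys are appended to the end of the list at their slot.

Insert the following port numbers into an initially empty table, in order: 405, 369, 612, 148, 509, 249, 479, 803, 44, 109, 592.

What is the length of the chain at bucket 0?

1

405 -> bucket 9
369 -> bucket 4
612 -> bucket 2
148 -> bucket 4 (collision)
509 -> bucket 9 (collision)
249 -> bucket 9 (collision)
479 -> bucket 7
803 -> bucket 0
44 -> bucket 4 (collision)
109 -> bucket 4 (collision)
592 -> bucket 5
Final buckets:
0: 803
1: .
2: 612
3: .
4: 369 -> 148 -> 44 -> 109
5: 592
6: .
7: 479
8: .
9: 405 -> 509 -> 249
10: .
11: .
12: .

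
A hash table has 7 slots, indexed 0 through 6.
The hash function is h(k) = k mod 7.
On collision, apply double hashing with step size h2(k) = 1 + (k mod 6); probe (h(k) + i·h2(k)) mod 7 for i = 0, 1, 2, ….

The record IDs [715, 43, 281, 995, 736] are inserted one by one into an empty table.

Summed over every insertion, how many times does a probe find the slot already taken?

715 hashes to 1; slot 1 is free -> place at 1.
43 hashes to 1, h2=2; 1 taken -> place at 3.
281 hashes to 1, h2=6; 1 taken -> place at 0.
995 hashes to 1, h2=6; 1,0 taken -> place at 6.
736 hashes to 1, h2=5; 1,6 taken -> place at 4.
Table: [281, 715, -, 43, 736, -, 995]

6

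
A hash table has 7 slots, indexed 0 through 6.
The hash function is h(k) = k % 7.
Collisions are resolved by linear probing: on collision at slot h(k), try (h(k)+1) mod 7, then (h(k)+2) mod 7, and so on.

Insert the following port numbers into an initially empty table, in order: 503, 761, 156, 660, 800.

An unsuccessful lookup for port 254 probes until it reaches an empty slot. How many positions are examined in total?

503: h=6 => slot 6
761: h=5 => slot 5
156: h=2 => slot 2
660: h=2, probe 2,3 => slot 3
800: h=2, probe 2,3,4 => slot 4
Table: [., ., 156, 660, 800, 761, 503]
Lookup 254: h=2, probe 2,3,4,5,6,0 → slot 0 empty, not found.

6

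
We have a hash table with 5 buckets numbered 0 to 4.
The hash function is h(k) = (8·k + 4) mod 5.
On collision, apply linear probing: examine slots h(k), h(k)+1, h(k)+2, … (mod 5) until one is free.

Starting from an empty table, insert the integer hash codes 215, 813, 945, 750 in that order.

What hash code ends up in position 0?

215: h=4 -> slot 4
813: h=3 -> slot 3
945: h=4, probe 4,0 -> slot 0
750: h=4, probe 4,0,1 -> slot 1
Table: [945, 750, ., 813, 215]

945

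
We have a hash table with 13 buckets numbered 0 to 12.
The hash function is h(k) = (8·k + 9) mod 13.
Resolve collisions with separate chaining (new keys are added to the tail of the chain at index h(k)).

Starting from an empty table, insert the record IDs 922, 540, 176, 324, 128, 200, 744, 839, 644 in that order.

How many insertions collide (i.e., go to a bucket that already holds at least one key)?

Insert 922: h=1, bucket 1 empty -> new chain.
Insert 540: h=0, bucket 0 empty -> new chain.
Insert 176: h=0, bucket 0 nonempty -> append to chain.
Insert 324: h=1, bucket 1 nonempty -> append to chain.
Insert 128: h=6, bucket 6 empty -> new chain.
Insert 200: h=10, bucket 10 empty -> new chain.
Insert 744: h=7, bucket 7 empty -> new chain.
Insert 839: h=0, bucket 0 nonempty -> append to chain.
Insert 644: h=0, bucket 0 nonempty -> append to chain.
Final buckets:
0: 540 -> 176 -> 839 -> 644
1: 922 -> 324
2: .
3: .
4: .
5: .
6: 128
7: 744
8: .
9: .
10: 200
11: .
12: .

4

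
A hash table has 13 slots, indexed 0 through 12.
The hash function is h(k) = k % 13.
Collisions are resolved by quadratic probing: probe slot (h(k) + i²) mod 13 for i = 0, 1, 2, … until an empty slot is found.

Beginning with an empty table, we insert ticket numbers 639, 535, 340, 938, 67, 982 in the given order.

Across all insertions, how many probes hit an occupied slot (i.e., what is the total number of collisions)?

10

639 hashes to 2; slot 2 is free → place at 2.
535 hashes to 2; 2 taken → place at 3.
340 hashes to 2; 2,3 taken → place at 6.
938 hashes to 2; 2,3,6 taken → place at 11.
67 hashes to 2; 2,3,6,11 taken → place at 5.
982 hashes to 7; slot 7 is free → place at 7.
Table: [., ., 639, 535, ., 67, 340, 982, ., ., ., 938, .]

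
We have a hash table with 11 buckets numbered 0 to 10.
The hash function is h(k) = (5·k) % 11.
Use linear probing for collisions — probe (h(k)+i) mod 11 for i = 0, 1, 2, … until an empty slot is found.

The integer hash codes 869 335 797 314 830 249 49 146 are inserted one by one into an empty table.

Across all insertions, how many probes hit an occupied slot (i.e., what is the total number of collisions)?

869: h=0 -> slot 0
335: h=3 -> slot 3
797: h=3, probe 3,4 -> slot 4
314: h=8 -> slot 8
830: h=3, probe 3,4,5 -> slot 5
249: h=2 -> slot 2
49: h=3, probe 3,4,5,6 -> slot 6
146: h=4, probe 4,5,6,7 -> slot 7
Table: [869, -, 249, 335, 797, 830, 49, 146, 314, -, -]

9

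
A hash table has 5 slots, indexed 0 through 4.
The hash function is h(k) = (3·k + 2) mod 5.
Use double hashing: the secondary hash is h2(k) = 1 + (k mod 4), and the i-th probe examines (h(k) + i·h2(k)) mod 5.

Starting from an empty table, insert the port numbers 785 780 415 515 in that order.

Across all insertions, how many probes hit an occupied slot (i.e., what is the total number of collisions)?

Insert 785: h=2, slot 2 empty => index 2.
Insert 780: h=2, h2=1, slot 2 occupied => index 3.
Insert 415: h=2, h2=4, slot 2 occupied => index 1.
Insert 515: h=2, h2=4, slots 2,1 occupied => index 0.
Table: [515, 415, 785, 780, -]

4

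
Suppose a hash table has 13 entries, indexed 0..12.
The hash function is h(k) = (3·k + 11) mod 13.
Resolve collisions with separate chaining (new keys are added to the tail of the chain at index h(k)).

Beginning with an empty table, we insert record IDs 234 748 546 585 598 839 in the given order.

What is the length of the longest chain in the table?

4

234 → bucket 11
748 → bucket 6
546 → bucket 11 (collision)
585 → bucket 11 (collision)
598 → bucket 11 (collision)
839 → bucket 6 (collision)
Final buckets:
0: .
1: .
2: .
3: .
4: .
5: .
6: 748 -> 839
7: .
8: .
9: .
10: .
11: 234 -> 546 -> 585 -> 598
12: .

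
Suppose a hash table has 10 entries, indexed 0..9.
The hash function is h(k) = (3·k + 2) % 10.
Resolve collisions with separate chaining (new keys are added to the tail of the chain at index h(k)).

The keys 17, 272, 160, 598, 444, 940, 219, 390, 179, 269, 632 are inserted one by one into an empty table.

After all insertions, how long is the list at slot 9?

3

Insert 17: h=3, bucket 3 empty -> new chain.
Insert 272: h=8, bucket 8 empty -> new chain.
Insert 160: h=2, bucket 2 empty -> new chain.
Insert 598: h=6, bucket 6 empty -> new chain.
Insert 444: h=4, bucket 4 empty -> new chain.
Insert 940: h=2, bucket 2 nonempty -> append to chain.
Insert 219: h=9, bucket 9 empty -> new chain.
Insert 390: h=2, bucket 2 nonempty -> append to chain.
Insert 179: h=9, bucket 9 nonempty -> append to chain.
Insert 269: h=9, bucket 9 nonempty -> append to chain.
Insert 632: h=8, bucket 8 nonempty -> append to chain.
Final buckets:
0: —
1: —
2: 160 -> 940 -> 390
3: 17
4: 444
5: —
6: 598
7: —
8: 272 -> 632
9: 219 -> 179 -> 269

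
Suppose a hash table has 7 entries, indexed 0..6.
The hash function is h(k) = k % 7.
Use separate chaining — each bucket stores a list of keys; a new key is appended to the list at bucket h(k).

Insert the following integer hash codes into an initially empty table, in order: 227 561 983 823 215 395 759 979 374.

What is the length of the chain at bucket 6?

227 -> bucket 3
561 -> bucket 1
983 -> bucket 3 (collision)
823 -> bucket 4
215 -> bucket 5
395 -> bucket 3 (collision)
759 -> bucket 3 (collision)
979 -> bucket 6
374 -> bucket 3 (collision)
Final buckets:
0: .
1: 561
2: .
3: 227 -> 983 -> 395 -> 759 -> 374
4: 823
5: 215
6: 979

1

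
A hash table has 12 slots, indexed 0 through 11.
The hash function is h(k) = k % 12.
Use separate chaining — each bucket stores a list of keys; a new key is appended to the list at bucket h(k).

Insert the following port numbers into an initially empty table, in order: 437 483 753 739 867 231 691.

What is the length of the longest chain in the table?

3

437 -> bucket 5
483 -> bucket 3
753 -> bucket 9
739 -> bucket 7
867 -> bucket 3 (collision)
231 -> bucket 3 (collision)
691 -> bucket 7 (collision)
Final buckets:
0: _
1: _
2: _
3: 483 -> 867 -> 231
4: _
5: 437
6: _
7: 739 -> 691
8: _
9: 753
10: _
11: _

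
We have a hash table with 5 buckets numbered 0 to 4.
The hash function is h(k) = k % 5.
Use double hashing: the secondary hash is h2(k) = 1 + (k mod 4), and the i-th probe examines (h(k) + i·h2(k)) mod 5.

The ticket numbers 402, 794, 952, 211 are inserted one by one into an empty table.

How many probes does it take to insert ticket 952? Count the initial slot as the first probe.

402: h=2 => slot 2
794: h=4 => slot 4
952: h=2, h2=1, probe 2,3 => slot 3
211: h=1 => slot 1
Table: [—, 211, 402, 952, 794]

2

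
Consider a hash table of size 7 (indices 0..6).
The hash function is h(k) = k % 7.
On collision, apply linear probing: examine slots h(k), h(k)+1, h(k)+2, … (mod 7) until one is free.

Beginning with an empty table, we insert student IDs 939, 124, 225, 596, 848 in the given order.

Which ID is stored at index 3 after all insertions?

Insert 939: h=1, slot 1 empty → index 1.
Insert 124: h=5, slot 5 empty → index 5.
Insert 225: h=1, slot 1 occupied → index 2.
Insert 596: h=1, slots 1,2 occupied → index 3.
Insert 848: h=1, slots 1,2,3 occupied → index 4.
Table: [—, 939, 225, 596, 848, 124, —]

596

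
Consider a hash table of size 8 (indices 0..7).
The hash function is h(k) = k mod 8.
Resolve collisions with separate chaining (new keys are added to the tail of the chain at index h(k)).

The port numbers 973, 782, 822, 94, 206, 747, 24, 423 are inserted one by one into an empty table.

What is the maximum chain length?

4

973 -> bucket 5
782 -> bucket 6
822 -> bucket 6 (collision)
94 -> bucket 6 (collision)
206 -> bucket 6 (collision)
747 -> bucket 3
24 -> bucket 0
423 -> bucket 7
Final buckets:
0: 24
1: -
2: -
3: 747
4: -
5: 973
6: 782 -> 822 -> 94 -> 206
7: 423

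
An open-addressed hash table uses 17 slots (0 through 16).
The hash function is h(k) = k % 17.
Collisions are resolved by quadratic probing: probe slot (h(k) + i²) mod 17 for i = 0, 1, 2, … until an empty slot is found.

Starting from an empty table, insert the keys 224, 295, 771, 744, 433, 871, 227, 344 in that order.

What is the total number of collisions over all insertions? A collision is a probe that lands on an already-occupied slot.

4

224 hashes to 3; slot 3 is free => place at 3.
295 hashes to 6; slot 6 is free => place at 6.
771 hashes to 6; 6 taken => place at 7.
744 hashes to 13; slot 13 is free => place at 13.
433 hashes to 8; slot 8 is free => place at 8.
871 hashes to 4; slot 4 is free => place at 4.
227 hashes to 6; 6,7 taken => place at 10.
344 hashes to 4; 4 taken => place at 5.
Table: [_, _, _, 224, 871, 344, 295, 771, 433, _, 227, _, _, 744, _, _, _]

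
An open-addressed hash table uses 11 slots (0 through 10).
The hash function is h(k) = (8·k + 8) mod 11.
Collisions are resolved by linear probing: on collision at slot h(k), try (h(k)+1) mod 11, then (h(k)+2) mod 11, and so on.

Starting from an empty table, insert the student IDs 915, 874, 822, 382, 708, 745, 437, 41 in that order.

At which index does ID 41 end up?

915 hashes to 2; slot 2 is free => place at 2.
874 hashes to 4; slot 4 is free => place at 4.
822 hashes to 6; slot 6 is free => place at 6.
382 hashes to 6; 6 taken => place at 7.
708 hashes to 7; 7 taken => place at 8.
745 hashes to 6; 6,7,8 taken => place at 9.
437 hashes to 6; 6,7,8,9 taken => place at 10.
41 hashes to 6; 6,7,8,9,10 taken => place at 0.
Table: [41, —, 915, —, 874, —, 822, 382, 708, 745, 437]

0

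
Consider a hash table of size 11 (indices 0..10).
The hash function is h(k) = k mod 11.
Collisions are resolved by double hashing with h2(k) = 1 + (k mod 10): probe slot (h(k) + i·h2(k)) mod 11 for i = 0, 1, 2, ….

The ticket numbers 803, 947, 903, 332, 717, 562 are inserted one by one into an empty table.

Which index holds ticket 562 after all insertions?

4

803: h=0 → slot 0
947: h=1 → slot 1
903: h=1, h2=4, probe 1,5 → slot 5
332: h=2 → slot 2
717: h=2, h2=8, probe 2,10 → slot 10
562: h=1, h2=3, probe 1,4 → slot 4
Table: [803, 947, 332, _, 562, 903, _, _, _, _, 717]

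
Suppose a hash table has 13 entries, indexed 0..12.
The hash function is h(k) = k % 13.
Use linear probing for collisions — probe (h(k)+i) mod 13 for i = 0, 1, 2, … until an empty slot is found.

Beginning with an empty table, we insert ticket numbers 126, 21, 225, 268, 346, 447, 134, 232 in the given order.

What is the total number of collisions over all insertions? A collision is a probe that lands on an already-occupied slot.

Insert 126: h=9, slot 9 empty => index 9.
Insert 21: h=8, slot 8 empty => index 8.
Insert 225: h=4, slot 4 empty => index 4.
Insert 268: h=8, slots 8,9 occupied => index 10.
Insert 346: h=8, slots 8,9,10 occupied => index 11.
Insert 447: h=5, slot 5 empty => index 5.
Insert 134: h=4, slots 4,5 occupied => index 6.
Insert 232: h=11, slot 11 occupied => index 12.
Table: [∅, ∅, ∅, ∅, 225, 447, 134, ∅, 21, 126, 268, 346, 232]

8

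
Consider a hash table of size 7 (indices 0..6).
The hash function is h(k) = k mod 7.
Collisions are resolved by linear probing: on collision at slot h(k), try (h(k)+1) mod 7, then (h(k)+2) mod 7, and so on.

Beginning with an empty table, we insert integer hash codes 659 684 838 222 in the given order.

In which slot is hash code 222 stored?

0

659: h=1 → slot 1
684: h=5 → slot 5
838: h=5, probe 5,6 → slot 6
222: h=5, probe 5,6,0 → slot 0
Table: [222, 659, -, -, -, 684, 838]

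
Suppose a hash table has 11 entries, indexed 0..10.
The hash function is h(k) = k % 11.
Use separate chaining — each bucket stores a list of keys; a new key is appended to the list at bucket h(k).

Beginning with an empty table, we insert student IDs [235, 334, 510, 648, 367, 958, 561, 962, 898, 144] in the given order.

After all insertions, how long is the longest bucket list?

Insert 235: h=4, bucket 4 empty → new chain.
Insert 334: h=4, bucket 4 nonempty → append to chain.
Insert 510: h=4, bucket 4 nonempty → append to chain.
Insert 648: h=10, bucket 10 empty → new chain.
Insert 367: h=4, bucket 4 nonempty → append to chain.
Insert 958: h=1, bucket 1 empty → new chain.
Insert 561: h=0, bucket 0 empty → new chain.
Insert 962: h=5, bucket 5 empty → new chain.
Insert 898: h=7, bucket 7 empty → new chain.
Insert 144: h=1, bucket 1 nonempty → append to chain.
Final buckets:
0: 561
1: 958 -> 144
2: _
3: _
4: 235 -> 334 -> 510 -> 367
5: 962
6: _
7: 898
8: _
9: _
10: 648

4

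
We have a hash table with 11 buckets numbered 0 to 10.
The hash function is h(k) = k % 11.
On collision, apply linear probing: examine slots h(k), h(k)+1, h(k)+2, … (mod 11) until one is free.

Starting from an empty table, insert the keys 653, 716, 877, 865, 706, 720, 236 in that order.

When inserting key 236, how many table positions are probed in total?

653 hashes to 4; slot 4 is free -> place at 4.
716 hashes to 1; slot 1 is free -> place at 1.
877 hashes to 8; slot 8 is free -> place at 8.
865 hashes to 7; slot 7 is free -> place at 7.
706 hashes to 2; slot 2 is free -> place at 2.
720 hashes to 5; slot 5 is free -> place at 5.
236 hashes to 5; 5 taken -> place at 6.
Table: [_, 716, 706, _, 653, 720, 236, 865, 877, _, _]

2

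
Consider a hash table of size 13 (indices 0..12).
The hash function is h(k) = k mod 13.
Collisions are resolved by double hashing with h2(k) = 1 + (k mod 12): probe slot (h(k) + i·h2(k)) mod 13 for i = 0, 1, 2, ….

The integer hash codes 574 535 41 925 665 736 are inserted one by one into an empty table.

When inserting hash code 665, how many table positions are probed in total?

574 hashes to 2; slot 2 is free → place at 2.
535 hashes to 2, h2=8; 2 taken → place at 10.
41 hashes to 2, h2=6; 2 taken → place at 8.
925 hashes to 2, h2=2; 2 taken → place at 4.
665 hashes to 2, h2=6; 2,8 taken → place at 1.
736 hashes to 8, h2=5; 8 taken → place at 0.
Table: [736, 665, 574, ., 925, ., ., ., 41, ., 535, ., .]

3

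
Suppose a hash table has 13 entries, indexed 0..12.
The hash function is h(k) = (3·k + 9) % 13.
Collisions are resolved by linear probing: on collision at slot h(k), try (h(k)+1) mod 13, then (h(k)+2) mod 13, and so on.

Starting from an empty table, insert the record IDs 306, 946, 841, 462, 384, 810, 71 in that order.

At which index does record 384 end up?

Insert 306: h=4, slot 4 empty => index 4.
Insert 946: h=0, slot 0 empty => index 0.
Insert 841: h=10, slot 10 empty => index 10.
Insert 462: h=4, slot 4 occupied => index 5.
Insert 384: h=4, slots 4,5 occupied => index 6.
Insert 810: h=8, slot 8 empty => index 8.
Insert 71: h=1, slot 1 empty => index 1.
Table: [946, 71, ∅, ∅, 306, 462, 384, ∅, 810, ∅, 841, ∅, ∅]

6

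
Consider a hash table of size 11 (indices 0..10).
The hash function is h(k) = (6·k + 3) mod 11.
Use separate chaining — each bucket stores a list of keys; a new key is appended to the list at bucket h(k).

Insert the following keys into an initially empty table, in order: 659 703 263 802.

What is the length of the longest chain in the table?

Insert 659: h=8, bucket 8 empty -> new chain.
Insert 703: h=8, bucket 8 nonempty -> append to chain.
Insert 263: h=8, bucket 8 nonempty -> append to chain.
Insert 802: h=8, bucket 8 nonempty -> append to chain.
Final buckets:
0: —
1: —
2: —
3: —
4: —
5: —
6: —
7: —
8: 659 -> 703 -> 263 -> 802
9: —
10: —

4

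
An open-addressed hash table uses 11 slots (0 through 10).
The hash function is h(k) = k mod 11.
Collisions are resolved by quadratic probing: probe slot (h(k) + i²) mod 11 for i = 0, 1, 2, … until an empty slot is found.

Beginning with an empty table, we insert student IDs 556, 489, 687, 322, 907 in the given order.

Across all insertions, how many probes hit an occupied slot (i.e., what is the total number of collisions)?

6

556 hashes to 6; slot 6 is free → place at 6.
489 hashes to 5; slot 5 is free → place at 5.
687 hashes to 5; 5,6 taken → place at 9.
322 hashes to 3; slot 3 is free → place at 3.
907 hashes to 5; 5,6,9,3 taken → place at 10.
Table: [., ., ., 322, ., 489, 556, ., ., 687, 907]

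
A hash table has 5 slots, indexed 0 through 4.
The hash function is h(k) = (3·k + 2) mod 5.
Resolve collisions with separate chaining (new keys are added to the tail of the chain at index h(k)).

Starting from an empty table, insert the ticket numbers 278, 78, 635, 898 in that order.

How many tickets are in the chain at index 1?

3

278 → bucket 1
78 → bucket 1 (collision)
635 → bucket 2
898 → bucket 1 (collision)
Final buckets:
0: .
1: 278 -> 78 -> 898
2: 635
3: .
4: .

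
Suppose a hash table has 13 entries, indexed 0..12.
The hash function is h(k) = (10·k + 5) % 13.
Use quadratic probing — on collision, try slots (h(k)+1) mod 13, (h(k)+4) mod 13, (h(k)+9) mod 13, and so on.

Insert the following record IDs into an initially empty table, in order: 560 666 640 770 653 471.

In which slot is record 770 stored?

Insert 560: h=2, slot 2 empty -> index 2.
Insert 666: h=9, slot 9 empty -> index 9.
Insert 640: h=9, slot 9 occupied -> index 10.
Insert 770: h=9, slots 9,10 occupied -> index 0.
Insert 653: h=9, slots 9,10,0 occupied -> index 5.
Insert 471: h=9, slots 9,10,0,5 occupied -> index 12.
Table: [770, ∅, 560, ∅, ∅, 653, ∅, ∅, ∅, 666, 640, ∅, 471]

0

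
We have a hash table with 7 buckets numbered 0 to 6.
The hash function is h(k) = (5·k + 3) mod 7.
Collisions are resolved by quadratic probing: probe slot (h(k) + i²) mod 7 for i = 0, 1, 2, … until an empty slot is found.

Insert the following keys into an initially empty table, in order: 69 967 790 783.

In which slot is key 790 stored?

6

69: h=5 -> slot 5
967: h=1 -> slot 1
790: h=5, probe 5,6 -> slot 6
783: h=5, probe 5,6,2 -> slot 2
Table: [∅, 967, 783, ∅, ∅, 69, 790]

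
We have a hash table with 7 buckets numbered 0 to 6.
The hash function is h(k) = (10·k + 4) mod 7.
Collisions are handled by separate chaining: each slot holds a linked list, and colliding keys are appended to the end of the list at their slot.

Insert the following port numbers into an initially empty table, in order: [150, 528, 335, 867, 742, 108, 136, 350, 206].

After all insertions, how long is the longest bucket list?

5

150 -> bucket 6
528 -> bucket 6 (collision)
335 -> bucket 1
867 -> bucket 1 (collision)
742 -> bucket 4
108 -> bucket 6 (collision)
136 -> bucket 6 (collision)
350 -> bucket 4 (collision)
206 -> bucket 6 (collision)
Final buckets:
0: _
1: 335 -> 867
2: _
3: _
4: 742 -> 350
5: _
6: 150 -> 528 -> 108 -> 136 -> 206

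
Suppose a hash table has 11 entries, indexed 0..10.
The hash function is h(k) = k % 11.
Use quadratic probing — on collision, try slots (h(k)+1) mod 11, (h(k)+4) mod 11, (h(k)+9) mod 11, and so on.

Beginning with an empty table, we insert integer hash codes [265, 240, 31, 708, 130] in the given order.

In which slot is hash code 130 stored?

Insert 265: h=1, slot 1 empty => index 1.
Insert 240: h=9, slot 9 empty => index 9.
Insert 31: h=9, slot 9 occupied => index 10.
Insert 708: h=4, slot 4 empty => index 4.
Insert 130: h=9, slots 9,10 occupied => index 2.
Table: [∅, 265, 130, ∅, 708, ∅, ∅, ∅, ∅, 240, 31]

2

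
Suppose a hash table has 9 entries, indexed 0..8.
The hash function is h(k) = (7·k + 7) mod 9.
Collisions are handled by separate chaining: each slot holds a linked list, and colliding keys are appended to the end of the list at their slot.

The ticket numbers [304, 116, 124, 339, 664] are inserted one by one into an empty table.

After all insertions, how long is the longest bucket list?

3

304 -> bucket 2
116 -> bucket 0
124 -> bucket 2 (collision)
339 -> bucket 4
664 -> bucket 2 (collision)
Final buckets:
0: 116
1: -
2: 304 -> 124 -> 664
3: -
4: 339
5: -
6: -
7: -
8: -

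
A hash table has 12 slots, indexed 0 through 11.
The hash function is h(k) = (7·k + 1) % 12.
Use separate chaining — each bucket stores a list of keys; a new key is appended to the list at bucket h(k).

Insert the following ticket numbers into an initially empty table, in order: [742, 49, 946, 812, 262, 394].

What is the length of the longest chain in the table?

4

Insert 742: h=11, bucket 11 empty → new chain.
Insert 49: h=8, bucket 8 empty → new chain.
Insert 946: h=11, bucket 11 nonempty → append to chain.
Insert 812: h=9, bucket 9 empty → new chain.
Insert 262: h=11, bucket 11 nonempty → append to chain.
Insert 394: h=11, bucket 11 nonempty → append to chain.
Final buckets:
0: .
1: .
2: .
3: .
4: .
5: .
6: .
7: .
8: 49
9: 812
10: .
11: 742 -> 946 -> 262 -> 394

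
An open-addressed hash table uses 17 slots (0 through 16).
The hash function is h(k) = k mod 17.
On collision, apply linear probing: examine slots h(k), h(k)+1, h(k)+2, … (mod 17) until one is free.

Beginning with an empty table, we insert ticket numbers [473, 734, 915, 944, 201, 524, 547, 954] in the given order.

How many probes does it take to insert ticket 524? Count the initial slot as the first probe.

4

473 hashes to 14; slot 14 is free -> place at 14.
734 hashes to 3; slot 3 is free -> place at 3.
915 hashes to 14; 14 taken -> place at 15.
944 hashes to 9; slot 9 is free -> place at 9.
201 hashes to 14; 14,15 taken -> place at 16.
524 hashes to 14; 14,15,16 taken -> place at 0.
547 hashes to 3; 3 taken -> place at 4.
954 hashes to 2; slot 2 is free -> place at 2.
Table: [524, ∅, 954, 734, 547, ∅, ∅, ∅, ∅, 944, ∅, ∅, ∅, ∅, 473, 915, 201]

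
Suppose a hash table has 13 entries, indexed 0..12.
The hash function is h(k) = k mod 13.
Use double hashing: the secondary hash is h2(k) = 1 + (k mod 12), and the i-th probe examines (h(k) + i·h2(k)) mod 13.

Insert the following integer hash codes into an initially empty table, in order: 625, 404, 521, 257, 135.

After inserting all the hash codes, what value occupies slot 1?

625

Insert 625: h=1, slot 1 empty -> index 1.
Insert 404: h=1, h2=9, slot 1 occupied -> index 10.
Insert 521: h=1, h2=6, slot 1 occupied -> index 7.
Insert 257: h=10, h2=6, slot 10 occupied -> index 3.
Insert 135: h=5, slot 5 empty -> index 5.
Table: [—, 625, —, 257, —, 135, —, 521, —, —, 404, —, —]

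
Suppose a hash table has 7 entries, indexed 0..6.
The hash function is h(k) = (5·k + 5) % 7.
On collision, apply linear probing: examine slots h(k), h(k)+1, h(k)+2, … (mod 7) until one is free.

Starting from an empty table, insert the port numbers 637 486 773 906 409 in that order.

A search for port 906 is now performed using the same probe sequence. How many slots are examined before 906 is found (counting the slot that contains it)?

3

637: h=5 => slot 5
486: h=6 => slot 6
773: h=6, probe 6,0 => slot 0
906: h=6, probe 6,0,1 => slot 1
409: h=6, probe 6,0,1,2 => slot 2
Table: [773, 906, 409, -, -, 637, 486]
Lookup 906: h=6, probe 6,0,1 → found at 1.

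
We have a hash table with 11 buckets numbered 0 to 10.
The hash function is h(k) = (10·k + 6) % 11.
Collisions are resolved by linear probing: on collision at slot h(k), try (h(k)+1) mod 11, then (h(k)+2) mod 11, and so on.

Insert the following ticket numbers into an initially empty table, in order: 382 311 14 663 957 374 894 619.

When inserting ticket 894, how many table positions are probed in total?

6

382 hashes to 9; slot 9 is free → place at 9.
311 hashes to 3; slot 3 is free → place at 3.
14 hashes to 3; 3 taken → place at 4.
663 hashes to 3; 3,4 taken → place at 5.
957 hashes to 6; slot 6 is free → place at 6.
374 hashes to 6; 6 taken → place at 7.
894 hashes to 3; 3,4,5,6,7 taken → place at 8.
619 hashes to 3; 3,4,5,6,7,8,9 taken → place at 10.
Table: [-, -, -, 311, 14, 663, 957, 374, 894, 382, 619]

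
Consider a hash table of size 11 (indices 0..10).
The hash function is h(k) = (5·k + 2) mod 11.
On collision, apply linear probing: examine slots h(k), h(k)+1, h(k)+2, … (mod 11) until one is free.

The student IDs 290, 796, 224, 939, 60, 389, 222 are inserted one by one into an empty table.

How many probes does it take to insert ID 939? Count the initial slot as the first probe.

Insert 290: h=0, slot 0 empty => index 0.
Insert 796: h=0, slot 0 occupied => index 1.
Insert 224: h=0, slots 0,1 occupied => index 2.
Insert 939: h=0, slots 0,1,2 occupied => index 3.
Insert 60: h=5, slot 5 empty => index 5.
Insert 389: h=0, slots 0,1,2,3 occupied => index 4.
Insert 222: h=1, slots 1,2,3,4,5 occupied => index 6.
Table: [290, 796, 224, 939, 389, 60, 222, _, _, _, _]

4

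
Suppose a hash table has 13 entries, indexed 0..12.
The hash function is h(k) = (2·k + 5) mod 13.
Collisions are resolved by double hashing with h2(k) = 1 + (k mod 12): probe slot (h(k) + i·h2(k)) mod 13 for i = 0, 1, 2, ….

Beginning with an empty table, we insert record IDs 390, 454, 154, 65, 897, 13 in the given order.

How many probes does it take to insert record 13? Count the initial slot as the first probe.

2

390 hashes to 5; slot 5 is free => place at 5.
454 hashes to 3; slot 3 is free => place at 3.
154 hashes to 1; slot 1 is free => place at 1.
65 hashes to 5, h2=6; 5 taken => place at 11.
897 hashes to 5, h2=10; 5 taken => place at 2.
13 hashes to 5, h2=2; 5 taken => place at 7.
Table: [-, 154, 897, 454, -, 390, -, 13, -, -, -, 65, -]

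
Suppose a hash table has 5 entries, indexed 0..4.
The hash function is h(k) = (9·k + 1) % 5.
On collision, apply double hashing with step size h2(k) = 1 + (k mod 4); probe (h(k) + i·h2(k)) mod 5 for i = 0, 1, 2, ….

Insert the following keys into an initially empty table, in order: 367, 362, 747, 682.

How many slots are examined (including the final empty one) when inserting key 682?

Insert 367: h=4, slot 4 empty => index 4.
Insert 362: h=4, h2=3, slot 4 occupied => index 2.
Insert 747: h=4, h2=4, slot 4 occupied => index 3.
Insert 682: h=4, h2=3, slots 4,2 occupied => index 0.
Table: [682, -, 362, 747, 367]

3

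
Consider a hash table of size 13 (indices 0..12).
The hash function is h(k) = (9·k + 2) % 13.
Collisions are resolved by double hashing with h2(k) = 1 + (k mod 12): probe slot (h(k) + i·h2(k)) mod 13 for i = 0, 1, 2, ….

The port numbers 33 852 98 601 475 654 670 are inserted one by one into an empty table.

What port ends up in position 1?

33 hashes to 0; slot 0 is free -> place at 0.
852 hashes to 0, h2=1; 0 taken -> place at 1.
98 hashes to 0, h2=3; 0 taken -> place at 3.
601 hashes to 3, h2=2; 3 taken -> place at 5.
475 hashes to 0, h2=8; 0 taken -> place at 8.
654 hashes to 12; slot 12 is free -> place at 12.
670 hashes to 0, h2=11; 0 taken -> place at 11.
Table: [33, 852, ., 98, ., 601, ., ., 475, ., ., 670, 654]

852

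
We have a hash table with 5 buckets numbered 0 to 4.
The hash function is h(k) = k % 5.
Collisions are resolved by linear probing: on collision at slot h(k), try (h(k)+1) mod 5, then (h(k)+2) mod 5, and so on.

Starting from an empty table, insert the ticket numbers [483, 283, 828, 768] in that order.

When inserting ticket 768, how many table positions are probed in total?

483 hashes to 3; slot 3 is free -> place at 3.
283 hashes to 3; 3 taken -> place at 4.
828 hashes to 3; 3,4 taken -> place at 0.
768 hashes to 3; 3,4,0 taken -> place at 1.
Table: [828, 768, _, 483, 283]

4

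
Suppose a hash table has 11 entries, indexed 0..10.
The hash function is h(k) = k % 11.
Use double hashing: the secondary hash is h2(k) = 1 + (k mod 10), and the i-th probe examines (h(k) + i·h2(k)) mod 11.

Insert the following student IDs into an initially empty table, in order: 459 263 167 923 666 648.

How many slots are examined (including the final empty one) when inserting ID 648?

4

459 hashes to 8; slot 8 is free -> place at 8.
263 hashes to 10; slot 10 is free -> place at 10.
167 hashes to 2; slot 2 is free -> place at 2.
923 hashes to 10, h2=4; 10 taken -> place at 3.
666 hashes to 6; slot 6 is free -> place at 6.
648 hashes to 10, h2=9; 10,8,6 taken -> place at 4.
Table: [-, -, 167, 923, 648, -, 666, -, 459, -, 263]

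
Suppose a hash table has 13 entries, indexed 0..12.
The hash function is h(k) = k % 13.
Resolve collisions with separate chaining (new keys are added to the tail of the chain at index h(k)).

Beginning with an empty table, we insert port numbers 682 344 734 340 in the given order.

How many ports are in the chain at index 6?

3

682 → bucket 6
344 → bucket 6 (collision)
734 → bucket 6 (collision)
340 → bucket 2
Final buckets:
0: —
1: —
2: 340
3: —
4: —
5: —
6: 682 -> 344 -> 734
7: —
8: —
9: —
10: —
11: —
12: —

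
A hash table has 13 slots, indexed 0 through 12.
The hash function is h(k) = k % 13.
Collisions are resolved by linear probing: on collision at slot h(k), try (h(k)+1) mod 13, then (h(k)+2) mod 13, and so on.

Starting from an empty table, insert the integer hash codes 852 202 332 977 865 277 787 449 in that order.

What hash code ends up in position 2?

977

852 hashes to 7; slot 7 is free → place at 7.
202 hashes to 7; 7 taken → place at 8.
332 hashes to 7; 7,8 taken → place at 9.
977 hashes to 2; slot 2 is free → place at 2.
865 hashes to 7; 7,8,9 taken → place at 10.
277 hashes to 4; slot 4 is free → place at 4.
787 hashes to 7; 7,8,9,10 taken → place at 11.
449 hashes to 7; 7,8,9,10,11 taken → place at 12.
Table: [_, _, 977, _, 277, _, _, 852, 202, 332, 865, 787, 449]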